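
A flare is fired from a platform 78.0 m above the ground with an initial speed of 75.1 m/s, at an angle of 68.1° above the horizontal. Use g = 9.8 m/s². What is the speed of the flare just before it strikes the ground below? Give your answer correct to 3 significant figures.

84.7 m/s

v_x = 75.1 cos 68.1° = 28.01 m/s is unchanged throughout.
For the vertical component, v_y² = v_y0² + 2 g h = (69.68)² + 2×9.8×78.0 = 6384, so |v_y| = 79.90 m/s.
Impact speed = √(v_x² + v_y²) = √(784.6 + 6384) = 84.7 m/s.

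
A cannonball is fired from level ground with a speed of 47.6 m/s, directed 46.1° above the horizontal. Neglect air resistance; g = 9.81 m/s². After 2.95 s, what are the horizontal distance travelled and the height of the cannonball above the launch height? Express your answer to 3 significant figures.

x = 97.4 m, y = 58.5 m

v_x = 47.6 cos 46.1° = 33.01 m/s; v_y0 = 47.6 sin 46.1° = 34.30 m/s.
x = v_x t = 33.01 × 2.95 = 97.4 m.
y = v_y0 t − ½ g t² = 34.30×2.95 − 4.905×2.95² = 58.5 m.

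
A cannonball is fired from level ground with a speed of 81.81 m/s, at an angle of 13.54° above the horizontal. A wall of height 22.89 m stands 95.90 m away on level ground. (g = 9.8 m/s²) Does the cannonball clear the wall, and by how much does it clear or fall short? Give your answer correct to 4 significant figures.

No — it falls 6.919 m short of clearing the wall.

v_x = 81.81 cos 13.54° = 79.536 m/s; v_y0 = 81.81 sin 13.54° = 19.154 m/s.
Time to reach the wall: t = 95.90 / 79.536 = 1.2057 s.
Height at that point: y = 19.154×1.2057 − 4.900×1.2057² = 15.971 m.
That is 22.89 − 15.971 = 6.919 m below the top of the wall, so the cannonball does not clear it.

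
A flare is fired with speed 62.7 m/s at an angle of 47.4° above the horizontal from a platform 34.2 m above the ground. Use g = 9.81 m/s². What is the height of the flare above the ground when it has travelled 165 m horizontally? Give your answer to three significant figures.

v_x = 62.7 cos 47.4° = 42.44 m/s, v_y0 = 62.7 sin 47.4° = 46.15 m/s.
Time to reach x = 165 m: t = x / v_x = 165 / 42.44 = 3.888 s.
y = 34.2 + v_y0 t − ½ g t² = 34.2 + 46.15×3.888 − 4.905×3.888² = 139 m.

139 m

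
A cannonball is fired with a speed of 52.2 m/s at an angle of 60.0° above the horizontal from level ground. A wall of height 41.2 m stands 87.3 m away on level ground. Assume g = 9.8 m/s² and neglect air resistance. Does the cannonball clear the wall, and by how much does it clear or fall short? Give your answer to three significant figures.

v_x = 52.2 cos 60.0° = 26.10 m/s; v_y0 = 52.2 sin 60.0° = 45.21 m/s.
Time to reach the wall: t = 87.3 / 26.10 = 3.345 s.
Height at that point: y = 45.21×3.345 − 4.900×3.345² = 96.40 m.
That is 96.40 − 41.2 = 55.2 m above the top of the wall, so the cannonball clears it.

Yes — it clears the wall by 55.2 m.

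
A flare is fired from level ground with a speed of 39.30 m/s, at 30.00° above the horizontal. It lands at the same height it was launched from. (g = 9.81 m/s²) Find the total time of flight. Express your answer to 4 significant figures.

4.006 s

Vertical component: v_y = 39.30 sin 30.00° = 19.650 m/s.
For a projectile landing at launch height, time of flight is t = 2 v_y / g = 2 × 19.650 / 9.81 = 4.006 s.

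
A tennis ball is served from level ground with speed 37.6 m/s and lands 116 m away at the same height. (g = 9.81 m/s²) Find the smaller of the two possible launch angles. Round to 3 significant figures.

Level-ground range: R = v₀² sin(2θ)/g ⇒ sin 2θ = R g / v₀² = 116×9.81/37.6² = 0.8049.
2θ = arcsin(0.8049) = 53.60° or 180° − 53.60° = 126.40°.
So θ = 26.8° or θ = 63.2°.

26.8°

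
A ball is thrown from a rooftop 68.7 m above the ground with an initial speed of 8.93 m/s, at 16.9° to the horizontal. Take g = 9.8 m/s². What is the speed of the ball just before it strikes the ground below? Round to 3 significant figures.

37.8 m/s

v_x = 8.93 cos 16.9° = 8.544 m/s is unchanged throughout.
For the vertical component, v_y² = v_y0² + 2 g h = (2.596)² + 2×9.8×68.7 = 1353, so |v_y| = 36.78 m/s.
Impact speed = √(v_x² + v_y²) = √(73.00 + 1353) = 37.8 m/s.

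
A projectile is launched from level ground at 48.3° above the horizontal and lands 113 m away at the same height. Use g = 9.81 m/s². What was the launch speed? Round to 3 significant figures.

On level ground, R = v₀² sin(2θ) / g, so v₀ = √(R g / sin 2θ).
sin(2 × 48.3°) = 0.9934.
v₀ = √(113 × 9.81 / 0.9934) = √1116 = 33.4 m/s.

33.4 m/s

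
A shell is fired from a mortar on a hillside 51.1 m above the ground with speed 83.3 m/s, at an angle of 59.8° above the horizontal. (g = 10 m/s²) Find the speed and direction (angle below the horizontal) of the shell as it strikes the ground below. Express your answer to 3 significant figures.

v_x = 83.3 cos 59.8° = 41.90 m/s (constant).
|v_y| at impact = √((71.99)² + 2×10×51.1) = 78.77 m/s.
Speed = √(41.90² + 78.77²) = 89.2 m/s; angle = arctan(78.77/41.90) = 62.0° below horizontal.

89.2 m/s at 62.0° below the horizontal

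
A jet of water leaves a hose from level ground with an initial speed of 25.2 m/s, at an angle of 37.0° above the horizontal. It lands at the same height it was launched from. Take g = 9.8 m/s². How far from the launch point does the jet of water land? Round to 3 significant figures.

62.3 m

Components: v_x = 25.2 cos 37.0° = 20.13 m/s, v_y = 25.2 sin 37.0° = 15.17 m/s.
Time of flight (same landing height): t = 2 v_y / g = 2 × 15.17 / 9.8 = 3.096 s.
Range: R = v_x · t = 20.13 × 3.096 = 62.3 m.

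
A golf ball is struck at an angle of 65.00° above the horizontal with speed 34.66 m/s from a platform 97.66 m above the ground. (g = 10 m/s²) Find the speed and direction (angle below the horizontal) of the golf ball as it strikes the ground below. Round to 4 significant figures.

56.17 m/s at 74.88° below the horizontal

v_x = 34.66 cos 65.00° = 14.648 m/s (constant).
|v_y| at impact = √((31.413)² + 2×10×97.66) = 54.222 m/s.
Speed = √(14.648² + 54.222²) = 56.17 m/s; angle = arctan(54.222/14.648) = 74.88° below horizontal.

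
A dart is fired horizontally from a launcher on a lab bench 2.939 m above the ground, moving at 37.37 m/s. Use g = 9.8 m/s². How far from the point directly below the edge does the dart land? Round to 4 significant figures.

Initial vertical velocity is zero, so the fall time comes from h = ½ g t²: t = √(2 × 2.939 / 9.8) = 0.77446 s.
Horizontal motion is uniform at 37.37 m/s, so x = 37.37 × 0.77446 = 28.94 m.

28.94 m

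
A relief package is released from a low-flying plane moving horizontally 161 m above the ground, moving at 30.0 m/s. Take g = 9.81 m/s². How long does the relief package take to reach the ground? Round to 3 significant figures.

5.73 s

The horizontal speed doesn't affect the fall. With v_y0 = 0, h = ½ g t².
t = √(2 × 161 / 9.81) = √32.82 = 5.73 s.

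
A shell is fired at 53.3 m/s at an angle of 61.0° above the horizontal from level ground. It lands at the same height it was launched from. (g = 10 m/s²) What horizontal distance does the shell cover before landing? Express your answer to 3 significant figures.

241 m

For level ground, R = v₀² sin(2θ) / g.
sin(2 × 61.0°) = sin 122.0° = 0.8480.
R = (53.3)² × 0.8480 / 10 = 241 m.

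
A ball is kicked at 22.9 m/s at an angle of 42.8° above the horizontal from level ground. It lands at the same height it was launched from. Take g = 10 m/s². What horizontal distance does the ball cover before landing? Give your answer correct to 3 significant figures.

Components: v_x = 22.9 cos 42.8° = 16.80 m/s, v_y = 22.9 sin 42.8° = 15.56 m/s.
Time of flight (same landing height): t = 2 v_y / g = 2 × 15.56 / 10 = 3.112 s.
Range: R = v_x · t = 16.80 × 3.112 = 52.3 m.

52.3 m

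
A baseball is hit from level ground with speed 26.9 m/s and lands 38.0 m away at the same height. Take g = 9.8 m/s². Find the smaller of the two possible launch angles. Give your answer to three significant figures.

Level-ground range: R = v₀² sin(2θ)/g ⇒ sin 2θ = R g / v₀² = 38.0×9.8/26.9² = 0.5146.
2θ = arcsin(0.5146) = 30.97° or 180° − 30.97° = 149.03°.
So θ = 15.5° or θ = 74.5°.

15.5°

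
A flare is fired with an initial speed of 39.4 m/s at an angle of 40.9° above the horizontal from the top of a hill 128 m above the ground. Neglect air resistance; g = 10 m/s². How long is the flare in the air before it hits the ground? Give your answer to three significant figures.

8.26 s

Vertical component: v_y = 39.4 sin 40.9° = 25.80 m/s.
Taking up as positive with launch at y = 128 m, landing at y = 0: 0 = 128 + 25.80 t − ½(10) t².
Solving 5.000 t² − 25.80 t − 128 = 0 gives t = [25.80 + √(25.80² + 4·5.000·128)] / 10.00 = 8.26 s.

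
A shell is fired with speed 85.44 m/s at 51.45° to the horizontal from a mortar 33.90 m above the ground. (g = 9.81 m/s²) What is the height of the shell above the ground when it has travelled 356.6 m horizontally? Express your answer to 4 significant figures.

v_x = 85.44 cos 51.45° = 53.246 m/s, v_y0 = 85.44 sin 51.45° = 66.820 m/s.
Time to reach x = 356.6 m: t = x / v_x = 356.6 / 53.246 = 6.6972 s.
y = 33.90 + v_y0 t − ½ g t² = 33.90 + 66.820×6.6972 − 4.905×6.6972² = 261.4 m.

261.4 m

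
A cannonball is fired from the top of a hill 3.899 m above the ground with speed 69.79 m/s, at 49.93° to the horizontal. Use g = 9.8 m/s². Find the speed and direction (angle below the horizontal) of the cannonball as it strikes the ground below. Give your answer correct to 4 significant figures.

v_x = 69.79 cos 49.93° = 44.925 m/s (constant).
|v_y| at impact = √((53.407)² + 2×9.8×3.899) = 54.118 m/s.
Speed = √(44.925² + 54.118²) = 70.34 m/s; angle = arctan(54.118/44.925) = 50.30° below horizontal.

70.34 m/s at 50.30° below the horizontal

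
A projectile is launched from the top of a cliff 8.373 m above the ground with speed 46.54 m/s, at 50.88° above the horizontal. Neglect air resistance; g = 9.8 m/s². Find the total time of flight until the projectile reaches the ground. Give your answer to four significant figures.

7.594 s

Vertical component: v_y = 46.54 sin 50.88° = 36.107 m/s.
Taking up as positive with launch at y = 8.373 m, landing at y = 0: 0 = 8.373 + 36.107 t − ½(9.8) t².
Solving 4.900 t² − 36.107 t − 8.373 = 0 gives t = [36.107 + √(36.107² + 4·4.900·8.373)] / 9.800 = 7.594 s.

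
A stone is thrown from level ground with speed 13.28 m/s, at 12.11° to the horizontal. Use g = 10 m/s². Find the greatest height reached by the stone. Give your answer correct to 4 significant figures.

0.3881 m

Vertical component of launch velocity: v_y = 13.28 sin 12.11° = 2.7860 m/s.
At the highest point the vertical velocity is zero, so v_y² = 2 g h_max.
h_max = (2.7860)² / (2 × 10) = 7.7618 / 20.00 = 0.3881 m.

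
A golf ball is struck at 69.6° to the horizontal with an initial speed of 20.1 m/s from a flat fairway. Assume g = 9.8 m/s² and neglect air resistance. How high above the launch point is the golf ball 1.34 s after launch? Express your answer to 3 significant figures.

16.4 m

v_y0 = 20.1 sin 69.6° = 18.84 m/s.
y(t) = v_y0 t − ½ g t² = 18.84×1.34 − 4.900×1.34² = 16.4 m.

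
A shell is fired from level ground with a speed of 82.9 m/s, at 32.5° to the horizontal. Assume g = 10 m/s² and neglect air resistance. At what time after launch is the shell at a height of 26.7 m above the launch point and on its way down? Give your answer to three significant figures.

v_y0 = 82.9 sin 32.5° = 44.54 m/s.
Set y = v_y0 t − ½ g t² = 26.7: 5.000 t² − 44.54 t + 26.7 = 0.
t = [44.54 ± √(1984 − 534.0)] / 10 = (44.54 ± 38.08) / 10, giving t = 0.646 s or t = 8.26 s.
On the way down corresponds to the larger root: t = 8.26 s.

8.26 s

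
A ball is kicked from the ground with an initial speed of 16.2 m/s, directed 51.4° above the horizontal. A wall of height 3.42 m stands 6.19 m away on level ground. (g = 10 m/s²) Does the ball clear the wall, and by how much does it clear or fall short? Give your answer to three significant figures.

Yes — it clears the wall by 2.46 m.

v_x = 16.2 cos 51.4° = 10.11 m/s; v_y0 = 16.2 sin 51.4° = 12.66 m/s.
Time to reach the wall: t = 6.19 / 10.11 = 0.6123 s.
Height at that point: y = 12.66×0.6123 − 5.000×0.6123² = 5.877 m.
That is 5.877 − 3.42 = 2.46 m above the top of the wall, so the ball clears it.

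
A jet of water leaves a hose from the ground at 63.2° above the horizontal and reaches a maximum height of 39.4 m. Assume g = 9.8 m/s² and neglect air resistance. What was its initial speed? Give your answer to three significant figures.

31.1 m/s

At maximum height v_y = 0, so (v₀ sin θ)² = 2 g H.
v₀ sin 63.2° = √(2 × 9.8 × 39.4) = 27.79 m/s.
v₀ = 27.79 / sin 63.2° = 27.79 / 0.8926 = 31.1 m/s.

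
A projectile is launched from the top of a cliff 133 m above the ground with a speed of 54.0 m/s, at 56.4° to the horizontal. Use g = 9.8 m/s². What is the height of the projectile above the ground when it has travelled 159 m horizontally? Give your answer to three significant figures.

234 m

v_x = 54.0 cos 56.4° = 29.88 m/s, v_y0 = 54.0 sin 56.4° = 44.98 m/s.
Time to reach x = 159 m: t = x / v_x = 159 / 29.88 = 5.321 s.
y = 133 + v_y0 t − ½ g t² = 133 + 44.98×5.321 − 4.900×5.321² = 234 m.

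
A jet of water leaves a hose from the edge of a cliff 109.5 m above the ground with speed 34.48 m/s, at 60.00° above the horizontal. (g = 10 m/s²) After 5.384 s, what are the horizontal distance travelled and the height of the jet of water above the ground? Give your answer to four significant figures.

v_x = 34.48 cos 60.00° = 17.240 m/s; v_y0 = 34.48 sin 60.00° = 29.861 m/s.
x = v_x t = 17.240 × 5.384 = 92.82 m.
y = 109.5 + v_y0 t − ½ g t² = 125.3 m.

x = 92.82 m, y = 125.3 m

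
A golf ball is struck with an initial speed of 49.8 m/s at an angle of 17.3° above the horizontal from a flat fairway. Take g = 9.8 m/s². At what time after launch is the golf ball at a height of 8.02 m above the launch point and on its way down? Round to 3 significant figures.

2.32 s

v_y0 = 49.8 sin 17.3° = 14.81 m/s.
Set y = v_y0 t − ½ g t² = 8.02: 4.900 t² − 14.81 t + 8.02 = 0.
t = [14.81 ± √(219.3 − 157.2)] / 9.8 = (14.81 ± 7.880) / 9.8, giving t = 0.707 s or t = 2.32 s.
On the way down corresponds to the larger root: t = 2.32 s.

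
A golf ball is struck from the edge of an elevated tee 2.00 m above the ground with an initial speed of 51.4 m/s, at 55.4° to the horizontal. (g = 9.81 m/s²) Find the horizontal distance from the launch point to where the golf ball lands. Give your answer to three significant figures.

253 m

Components: v_x = 51.4 cos 55.4° = 29.19 m/s, v_y = 51.4 sin 55.4° = 42.31 m/s.
Vertical: 0 = 2.00 + 42.31 t − ½(9.81) t² ⇒ 4.905 t² − 42.31 t − 2.00 = 0.
t = [42.31 + √(1790 + 39.24)] / 9.810 = 8.673 s.
Horizontal: R = v_x · t = 29.19 × 8.673 = 253 m.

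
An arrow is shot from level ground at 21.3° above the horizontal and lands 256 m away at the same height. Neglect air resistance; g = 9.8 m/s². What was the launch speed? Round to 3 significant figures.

On level ground, R = v₀² sin(2θ) / g, so v₀ = √(R g / sin 2θ).
sin(2 × 21.3°) = 0.6769.
v₀ = √(256 × 9.8 / 0.6769) = √3706 = 60.9 m/s.

60.9 m/s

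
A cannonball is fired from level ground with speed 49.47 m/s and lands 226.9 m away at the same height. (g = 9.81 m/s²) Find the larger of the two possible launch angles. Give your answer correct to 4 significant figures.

57.28°

Level-ground range: R = v₀² sin(2θ)/g ⇒ sin 2θ = R g / v₀² = 226.9×9.81/49.47² = 0.9095.
2θ = arcsin(0.9095) = 65.436° or 180° − 65.436° = 114.564°.
So θ = 32.72° or θ = 57.28°.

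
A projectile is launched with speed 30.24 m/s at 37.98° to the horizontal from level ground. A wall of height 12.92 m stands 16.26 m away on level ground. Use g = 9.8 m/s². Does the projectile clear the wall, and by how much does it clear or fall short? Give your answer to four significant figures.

v_x = 30.24 cos 37.98° = 23.836 m/s; v_y0 = 30.24 sin 37.98° = 18.609 m/s.
Time to reach the wall: t = 16.26 / 23.836 = 0.68216 s.
Height at that point: y = 18.609×0.68216 − 4.900×0.68216² = 10.414 m.
That is 12.92 − 10.414 = 2.506 m below the top of the wall, so the projectile does not clear it.

No — it falls 2.506 m short of clearing the wall.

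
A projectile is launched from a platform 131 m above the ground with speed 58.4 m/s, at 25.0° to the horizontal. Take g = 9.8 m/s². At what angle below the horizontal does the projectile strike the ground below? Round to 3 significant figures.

v_x = 58.4 cos 25.0° = 52.93 m/s.
At impact |v_y| = √(v_y0² + 2 g h) = √(24.68² + 2×9.8×131) = 56.36 m/s.
Angle below horizontal = arctan(|v_y| / v_x) = arctan(56.36 / 52.93) = 46.8°.

46.8°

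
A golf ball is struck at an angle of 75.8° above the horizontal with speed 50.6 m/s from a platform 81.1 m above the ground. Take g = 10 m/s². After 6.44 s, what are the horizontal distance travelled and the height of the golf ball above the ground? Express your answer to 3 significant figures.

x = 79.9 m, y = 190 m

v_x = 50.6 cos 75.8° = 12.41 m/s; v_y0 = 50.6 sin 75.8° = 49.05 m/s.
x = v_x t = 12.41 × 6.44 = 79.9 m.
y = 81.1 + v_y0 t − ½ g t² = 190 m.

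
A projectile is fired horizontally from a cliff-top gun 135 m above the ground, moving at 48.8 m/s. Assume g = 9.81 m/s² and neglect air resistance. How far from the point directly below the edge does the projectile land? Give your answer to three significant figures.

256 m

Initial vertical velocity is zero, so the fall time comes from h = ½ g t²: t = √(2 × 135 / 9.81) = 5.246 s.
Horizontal motion is uniform at 48.8 m/s, so x = 48.8 × 5.246 = 256 m.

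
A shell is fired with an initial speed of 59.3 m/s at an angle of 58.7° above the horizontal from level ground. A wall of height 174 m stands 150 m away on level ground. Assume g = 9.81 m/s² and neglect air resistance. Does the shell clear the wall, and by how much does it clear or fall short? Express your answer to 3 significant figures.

v_x = 59.3 cos 58.7° = 30.81 m/s; v_y0 = 59.3 sin 58.7° = 50.67 m/s.
Time to reach the wall: t = 150 / 30.81 = 4.869 s.
Height at that point: y = 50.67×4.869 − 4.905×4.869² = 130.4 m.
That is 174 − 130.4 = 43.6 m below the top of the wall, so the shell does not clear it.

No — it falls 43.6 m short of clearing the wall.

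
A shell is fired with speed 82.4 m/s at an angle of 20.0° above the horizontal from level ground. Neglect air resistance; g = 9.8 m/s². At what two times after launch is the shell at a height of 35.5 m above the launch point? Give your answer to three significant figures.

1.86 s and 3.89 s

v_y0 = 82.4 sin 20.0° = 28.18 m/s.
Set y = v_y0 t − ½ g t² = 35.5: 4.900 t² − 28.18 t + 35.5 = 0.
t = [28.18 ± √(794.1 − 695.8)] / 9.8 = (28.18 ± 9.915) / 9.8, giving t = 1.86 s or t = 3.89 s.
So the shell is at 35.5 m at t = 1.86 s (rising) and t = 3.89 s (falling).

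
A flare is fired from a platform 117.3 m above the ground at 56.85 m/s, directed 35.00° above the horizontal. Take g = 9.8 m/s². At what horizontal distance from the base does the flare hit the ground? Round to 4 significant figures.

430.5 m

Components: v_x = 56.85 cos 35.00° = 46.569 m/s, v_y = 56.85 sin 35.00° = 32.608 m/s.
Vertical: 0 = 117.3 + 32.608 t − ½(9.8) t² ⇒ 4.900 t² − 32.608 t − 117.3 = 0.
t = [32.608 + √(1063.3 + 2299.1)] / 9.800 = 9.2443 s.
Horizontal: R = v_x · t = 46.569 × 9.2443 = 430.5 m.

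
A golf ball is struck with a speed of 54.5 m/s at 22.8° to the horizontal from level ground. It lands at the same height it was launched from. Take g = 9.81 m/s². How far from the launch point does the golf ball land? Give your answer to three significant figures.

Components: v_x = 54.5 cos 22.8° = 50.24 m/s, v_y = 54.5 sin 22.8° = 21.12 m/s.
Time of flight (same landing height): t = 2 v_y / g = 2 × 21.12 / 9.81 = 4.306 s.
Range: R = v_x · t = 50.24 × 4.306 = 216 m.

216 m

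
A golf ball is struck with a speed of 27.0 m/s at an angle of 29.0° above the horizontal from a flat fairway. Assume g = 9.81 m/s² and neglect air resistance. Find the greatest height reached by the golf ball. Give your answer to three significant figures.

Vertical component of launch velocity: v_y = 27.0 sin 29.0° = 13.09 m/s.
At the highest point the vertical velocity is zero, so v_y² = 2 g h_max.
h_max = (13.09)² / (2 × 9.81) = 171.3 / 19.62 = 8.73 m.

8.73 m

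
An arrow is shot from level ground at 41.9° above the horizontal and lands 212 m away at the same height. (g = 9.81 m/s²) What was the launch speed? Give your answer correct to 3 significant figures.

45.7 m/s

On level ground, R = v₀² sin(2θ) / g, so v₀ = √(R g / sin 2θ).
sin(2 × 41.9°) = 0.9942.
v₀ = √(212 × 9.81 / 0.9942) = √2092 = 45.7 m/s.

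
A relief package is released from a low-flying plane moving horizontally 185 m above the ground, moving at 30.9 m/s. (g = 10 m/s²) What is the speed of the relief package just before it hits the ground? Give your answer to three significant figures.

68.2 m/s

Fall time: t = √(2 × 185 / 10) = 6.083 s.
At impact: v_x = 30.9 m/s (unchanged), v_y = g t = 10 × 6.083 = 60.83 m/s.
Speed = √(v_x² + v_y²) = √(954.8 + 3700) = 68.2 m/s.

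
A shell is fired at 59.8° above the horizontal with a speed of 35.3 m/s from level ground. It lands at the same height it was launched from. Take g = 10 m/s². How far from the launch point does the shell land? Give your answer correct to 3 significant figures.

108 m

Components: v_x = 35.3 cos 59.8° = 17.76 m/s, v_y = 35.3 sin 59.8° = 30.51 m/s.
Time of flight (same landing height): t = 2 v_y / g = 2 × 30.51 / 10 = 6.102 s.
Range: R = v_x · t = 17.76 × 6.102 = 108 m.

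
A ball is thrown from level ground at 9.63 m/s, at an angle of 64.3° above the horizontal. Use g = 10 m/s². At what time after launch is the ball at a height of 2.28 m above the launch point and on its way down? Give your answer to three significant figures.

v_y0 = 9.63 sin 64.3° = 8.677 m/s.
Set y = v_y0 t − ½ g t² = 2.28: 5.000 t² − 8.677 t + 2.28 = 0.
t = [8.677 ± √(75.29 − 45.60)] / 10 = (8.677 ± 5.449) / 10, giving t = 0.323 s or t = 1.41 s.
On the way down corresponds to the larger root: t = 1.41 s.

1.41 s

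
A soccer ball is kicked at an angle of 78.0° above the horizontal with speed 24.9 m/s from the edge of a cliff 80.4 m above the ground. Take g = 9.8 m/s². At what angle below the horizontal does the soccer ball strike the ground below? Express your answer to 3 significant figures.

83.7°

v_x = 24.9 cos 78.0° = 5.177 m/s.
At impact |v_y| = √(v_y0² + 2 g h) = √(24.36² + 2×9.8×80.4) = 46.58 m/s.
Angle below horizontal = arctan(|v_y| / v_x) = arctan(46.58 / 5.177) = 83.7°.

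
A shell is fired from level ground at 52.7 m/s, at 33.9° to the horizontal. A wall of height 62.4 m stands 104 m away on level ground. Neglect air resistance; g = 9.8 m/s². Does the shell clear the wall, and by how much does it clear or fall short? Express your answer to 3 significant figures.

No — it falls 20.2 m short of clearing the wall.

v_x = 52.7 cos 33.9° = 43.74 m/s; v_y0 = 52.7 sin 33.9° = 29.39 m/s.
Time to reach the wall: t = 104 / 43.74 = 2.378 s.
Height at that point: y = 29.39×2.378 − 4.900×2.378² = 42.18 m.
That is 62.4 − 42.18 = 20.2 m below the top of the wall, so the shell does not clear it.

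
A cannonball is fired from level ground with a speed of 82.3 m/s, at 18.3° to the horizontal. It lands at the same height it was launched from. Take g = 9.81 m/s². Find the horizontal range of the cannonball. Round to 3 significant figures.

412 m

For level ground, R = v₀² sin(2θ) / g.
sin(2 × 18.3°) = sin 36.60° = 0.5962.
R = (82.3)² × 0.5962 / 9.81 = 412 m.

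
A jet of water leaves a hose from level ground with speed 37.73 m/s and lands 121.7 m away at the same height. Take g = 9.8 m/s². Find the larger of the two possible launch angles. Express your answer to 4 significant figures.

Level-ground range: R = v₀² sin(2θ)/g ⇒ sin 2θ = R g / v₀² = 121.7×9.8/37.73² = 0.8378.
2θ = arcsin(0.8378) = 56.909° or 180° − 56.909° = 123.091°.
So θ = 28.45° or θ = 61.55°.

61.55°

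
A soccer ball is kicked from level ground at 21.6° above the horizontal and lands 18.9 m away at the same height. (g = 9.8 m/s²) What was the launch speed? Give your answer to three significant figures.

16.4 m/s

On level ground, R = v₀² sin(2θ) / g, so v₀ = √(R g / sin 2θ).
sin(2 × 21.6°) = 0.6845.
v₀ = √(18.9 × 9.8 / 0.6845) = √270.6 = 16.4 m/s.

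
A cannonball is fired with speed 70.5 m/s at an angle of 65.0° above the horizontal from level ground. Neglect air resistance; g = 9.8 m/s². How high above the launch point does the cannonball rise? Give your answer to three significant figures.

208 m

Vertical component of launch velocity: v_y = 70.5 sin 65.0° = 63.89 m/s.
At the highest point the vertical velocity is zero, so v_y² = 2 g h_max.
h_max = (63.89)² / (2 × 9.8) = 4082 / 19.60 = 208 m.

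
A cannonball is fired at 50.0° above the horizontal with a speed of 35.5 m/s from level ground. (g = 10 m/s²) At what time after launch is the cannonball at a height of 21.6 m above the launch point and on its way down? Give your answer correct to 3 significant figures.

v_y0 = 35.5 sin 50.0° = 27.19 m/s.
Set y = v_y0 t − ½ g t² = 21.6: 5.000 t² − 27.19 t + 21.6 = 0.
t = [27.19 ± √(739.3 − 432.0)] / 10 = (27.19 ± 17.53) / 10, giving t = 0.966 s or t = 4.47 s.
On the way down corresponds to the larger root: t = 4.47 s.

4.47 s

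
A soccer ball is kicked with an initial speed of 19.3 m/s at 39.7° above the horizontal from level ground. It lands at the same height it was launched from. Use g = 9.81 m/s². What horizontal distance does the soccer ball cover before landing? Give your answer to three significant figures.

Components: v_x = 19.3 cos 39.7° = 14.85 m/s, v_y = 19.3 sin 39.7° = 12.33 m/s.
Time of flight (same landing height): t = 2 v_y / g = 2 × 12.33 / 9.81 = 2.514 s.
Range: R = v_x · t = 14.85 × 2.514 = 37.3 m.

37.3 m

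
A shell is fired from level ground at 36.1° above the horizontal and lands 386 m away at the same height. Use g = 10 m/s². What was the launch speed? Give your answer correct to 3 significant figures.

On level ground, R = v₀² sin(2θ) / g, so v₀ = √(R g / sin 2θ).
sin(2 × 36.1°) = 0.9521.
v₀ = √(386 × 10 / 0.9521) = √4054 = 63.7 m/s.

63.7 m/s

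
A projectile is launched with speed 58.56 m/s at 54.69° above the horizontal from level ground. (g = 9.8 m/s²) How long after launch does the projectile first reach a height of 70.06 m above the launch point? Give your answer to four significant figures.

v_y0 = 58.56 sin 54.69° = 47.787 m/s.
Set y = v_y0 t − ½ g t² = 70.06: 4.900 t² − 47.787 t + 70.06 = 0.
t = [47.787 ± √(2283.6 − 1373.2)] / 9.8 = (47.787 ± 30.173) / 9.8, giving t = 1.797 s or t = 7.955 s.
The projectile is on the way up at the first time, so t = 1.797 s.

1.797 s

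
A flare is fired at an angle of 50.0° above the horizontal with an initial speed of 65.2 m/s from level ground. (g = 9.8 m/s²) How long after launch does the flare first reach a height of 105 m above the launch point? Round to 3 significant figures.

v_y0 = 65.2 sin 50.0° = 49.95 m/s.
Set y = v_y0 t − ½ g t² = 105: 4.900 t² − 49.95 t + 105 = 0.
t = [49.95 ± √(2495 − 2058)] / 9.8 = (49.95 ± 20.90) / 9.8, giving t = 2.96 s or t = 7.23 s.
The flare is on the way up at the first time, so t = 2.96 s.

2.96 s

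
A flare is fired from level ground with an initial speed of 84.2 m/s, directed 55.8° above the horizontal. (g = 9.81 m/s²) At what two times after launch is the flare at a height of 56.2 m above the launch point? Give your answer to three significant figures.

v_y0 = 84.2 sin 55.8° = 69.64 m/s.
Set y = v_y0 t − ½ g t² = 56.2: 4.905 t² − 69.64 t + 56.2 = 0.
t = [69.64 ± √(4850 − 1103)] / 9.81 = (69.64 ± 61.21) / 9.81, giving t = 0.859 s or t = 13.3 s.
So the flare is at 56.2 m at t = 0.859 s (rising) and t = 13.3 s (falling).

0.859 s and 13.3 s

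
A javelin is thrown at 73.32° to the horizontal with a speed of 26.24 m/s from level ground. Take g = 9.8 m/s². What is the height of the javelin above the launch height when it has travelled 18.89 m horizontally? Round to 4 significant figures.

32.22 m

v_x = 26.24 cos 73.32° = 7.5316 m/s, v_y0 = 26.24 sin 73.32° = 25.136 m/s.
Time to reach x = 18.89 m: t = x / v_x = 18.89 / 7.5316 = 2.5081 s.
y = v_y0 t − ½ g t² = 25.136×2.5081 − 4.900×2.5081² = 32.22 m.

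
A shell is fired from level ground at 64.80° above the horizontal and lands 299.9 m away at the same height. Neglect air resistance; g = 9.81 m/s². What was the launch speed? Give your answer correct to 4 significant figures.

On level ground, R = v₀² sin(2θ) / g, so v₀ = √(R g / sin 2θ).
sin(2 × 64.80°) = 0.7705.
v₀ = √(299.9 × 9.81 / 0.7705) = √3818.3 = 61.79 m/s.

61.79 m/s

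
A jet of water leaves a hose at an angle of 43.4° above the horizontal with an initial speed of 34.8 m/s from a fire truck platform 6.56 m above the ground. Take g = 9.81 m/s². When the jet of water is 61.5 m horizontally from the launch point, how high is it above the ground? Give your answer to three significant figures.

v_x = 34.8 cos 43.4° = 25.28 m/s, v_y0 = 34.8 sin 43.4° = 23.91 m/s.
Time to reach x = 61.5 m: t = x / v_x = 61.5 / 25.28 = 2.433 s.
y = 6.56 + v_y0 t − ½ g t² = 6.56 + 23.91×2.433 − 4.905×2.433² = 35.7 m.

35.7 m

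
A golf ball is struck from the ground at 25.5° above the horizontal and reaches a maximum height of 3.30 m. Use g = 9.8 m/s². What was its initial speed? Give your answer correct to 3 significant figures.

18.7 m/s

At maximum height v_y = 0, so (v₀ sin θ)² = 2 g H.
v₀ sin 25.5° = √(2 × 9.8 × 3.30) = 8.042 m/s.
v₀ = 8.042 / sin 25.5° = 8.042 / 0.4305 = 18.7 m/s.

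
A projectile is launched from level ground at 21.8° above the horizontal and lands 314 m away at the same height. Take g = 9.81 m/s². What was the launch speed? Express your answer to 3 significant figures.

66.8 m/s

On level ground, R = v₀² sin(2θ) / g, so v₀ = √(R g / sin 2θ).
sin(2 × 21.8°) = 0.6896.
v₀ = √(314 × 9.81 / 0.6896) = √4467 = 66.8 m/s.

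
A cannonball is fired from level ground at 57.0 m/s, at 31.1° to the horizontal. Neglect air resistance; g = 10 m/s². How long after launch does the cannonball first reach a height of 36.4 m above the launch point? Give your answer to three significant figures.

v_y0 = 57.0 sin 31.1° = 29.44 m/s.
Set y = v_y0 t − ½ g t² = 36.4: 5.000 t² − 29.44 t + 36.4 = 0.
t = [29.44 ± √(866.7 − 728.0)] / 10 = (29.44 ± 11.78) / 10, giving t = 1.77 s or t = 4.12 s.
The cannonball is on the way up at the first time, so t = 1.77 s.

1.77 s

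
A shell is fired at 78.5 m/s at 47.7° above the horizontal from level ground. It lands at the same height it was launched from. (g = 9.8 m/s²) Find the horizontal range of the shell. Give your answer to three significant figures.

Components: v_x = 78.5 cos 47.7° = 52.83 m/s, v_y = 78.5 sin 47.7° = 58.06 m/s.
Time of flight (same landing height): t = 2 v_y / g = 2 × 58.06 / 9.8 = 11.85 s.
Range: R = v_x · t = 52.83 × 11.85 = 626 m.

626 m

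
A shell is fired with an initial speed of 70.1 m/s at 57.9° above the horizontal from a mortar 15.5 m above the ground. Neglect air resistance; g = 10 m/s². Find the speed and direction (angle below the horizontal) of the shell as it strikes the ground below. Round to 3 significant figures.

v_x = 70.1 cos 57.9° = 37.25 m/s (constant).
|v_y| at impact = √((59.38)² + 2×10×15.5) = 61.94 m/s.
Speed = √(37.25² + 61.94²) = 72.3 m/s; angle = arctan(61.94/37.25) = 59.0° below horizontal.

72.3 m/s at 59.0° below the horizontal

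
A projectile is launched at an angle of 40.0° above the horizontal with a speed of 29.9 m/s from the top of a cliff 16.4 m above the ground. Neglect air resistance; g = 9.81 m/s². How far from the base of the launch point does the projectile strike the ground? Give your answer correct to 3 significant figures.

106 m

Components: v_x = 29.9 cos 40.0° = 22.90 m/s, v_y = 29.9 sin 40.0° = 19.22 m/s.
Vertical: 0 = 16.4 + 19.22 t − ½(9.81) t² ⇒ 4.905 t² − 19.22 t − 16.4 = 0.
t = [19.22 + √(369.4 + 321.8)] / 9.810 = 4.639 s.
Horizontal: R = v_x · t = 22.90 × 4.639 = 106 m.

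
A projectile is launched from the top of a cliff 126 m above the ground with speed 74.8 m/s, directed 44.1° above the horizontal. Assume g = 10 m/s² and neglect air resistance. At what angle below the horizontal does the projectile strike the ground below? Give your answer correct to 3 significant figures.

53.4°

v_x = 74.8 cos 44.1° = 53.72 m/s.
At impact |v_y| = √(v_y0² + 2 g h) = √(52.05² + 2×10×126) = 72.31 m/s.
Angle below horizontal = arctan(|v_y| / v_x) = arctan(72.31 / 53.72) = 53.4°.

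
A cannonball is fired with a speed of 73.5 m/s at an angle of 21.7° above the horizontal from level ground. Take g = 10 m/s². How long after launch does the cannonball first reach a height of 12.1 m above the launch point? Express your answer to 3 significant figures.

0.489 s

v_y0 = 73.5 sin 21.7° = 27.18 m/s.
Set y = v_y0 t − ½ g t² = 12.1: 5.000 t² − 27.18 t + 12.1 = 0.
t = [27.18 ± √(738.8 − 242.0)] / 10 = (27.18 ± 22.29) / 10, giving t = 0.489 s or t = 4.95 s.
The cannonball is on the way up at the first time, so t = 0.489 s.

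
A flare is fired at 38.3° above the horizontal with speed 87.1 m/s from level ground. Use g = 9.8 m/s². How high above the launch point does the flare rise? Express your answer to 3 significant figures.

149 m

Vertical component of launch velocity: v_y = 87.1 sin 38.3° = 53.98 m/s.
At the highest point the vertical velocity is zero, so v_y² = 2 g h_max.
h_max = (53.98)² / (2 × 9.8) = 2914 / 19.60 = 149 m.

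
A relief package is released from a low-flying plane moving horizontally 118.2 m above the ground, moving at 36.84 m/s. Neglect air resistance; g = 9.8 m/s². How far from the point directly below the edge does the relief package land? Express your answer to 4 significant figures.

180.9 m

Initial vertical velocity is zero, so the fall time comes from h = ½ g t²: t = √(2 × 118.2 / 9.8) = 4.9115 s.
Horizontal motion is uniform at 36.84 m/s, so x = 36.84 × 4.9115 = 180.9 m.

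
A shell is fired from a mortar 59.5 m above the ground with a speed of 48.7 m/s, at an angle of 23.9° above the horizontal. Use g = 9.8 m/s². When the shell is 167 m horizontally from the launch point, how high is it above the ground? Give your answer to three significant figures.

v_x = 48.7 cos 23.9° = 44.52 m/s, v_y0 = 48.7 sin 23.9° = 19.73 m/s.
Time to reach x = 167 m: t = x / v_x = 167 / 44.52 = 3.751 s.
y = 59.5 + v_y0 t − ½ g t² = 59.5 + 19.73×3.751 − 4.900×3.751² = 64.6 m.

64.6 m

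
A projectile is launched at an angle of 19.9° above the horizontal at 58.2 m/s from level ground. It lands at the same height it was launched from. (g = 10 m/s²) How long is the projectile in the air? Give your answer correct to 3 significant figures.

Vertical component: v_y = 58.2 sin 19.9° = 19.81 m/s.
For a projectile landing at launch height, time of flight is t = 2 v_y / g = 2 × 19.81 / 10 = 3.96 s.

3.96 s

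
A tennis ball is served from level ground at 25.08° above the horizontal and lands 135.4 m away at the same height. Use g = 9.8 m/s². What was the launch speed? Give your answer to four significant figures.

41.57 m/s

On level ground, R = v₀² sin(2θ) / g, so v₀ = √(R g / sin 2θ).
sin(2 × 25.08°) = 0.7678.
v₀ = √(135.4 × 9.8 / 0.7678) = √1728.2 = 41.57 m/s.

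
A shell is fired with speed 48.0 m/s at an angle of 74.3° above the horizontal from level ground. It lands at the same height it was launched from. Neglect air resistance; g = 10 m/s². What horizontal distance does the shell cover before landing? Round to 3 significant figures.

120 m

Components: v_x = 48.0 cos 74.3° = 12.99 m/s, v_y = 48.0 sin 74.3° = 46.21 m/s.
Time of flight (same landing height): t = 2 v_y / g = 2 × 46.21 / 10 = 9.242 s.
Range: R = v_x · t = 12.99 × 9.242 = 120 m.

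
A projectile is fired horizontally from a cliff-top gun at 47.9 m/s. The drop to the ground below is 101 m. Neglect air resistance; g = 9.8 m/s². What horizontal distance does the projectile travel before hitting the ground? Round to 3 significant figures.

217 m

Initial vertical velocity is zero, so the fall time comes from h = ½ g t²: t = √(2 × 101 / 9.8) = 4.540 s.
Horizontal motion is uniform at 47.9 m/s, so x = 47.9 × 4.540 = 217 m.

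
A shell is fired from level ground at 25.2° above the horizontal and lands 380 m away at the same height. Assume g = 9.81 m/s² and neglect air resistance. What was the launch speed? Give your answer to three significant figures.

On level ground, R = v₀² sin(2θ) / g, so v₀ = √(R g / sin 2θ).
sin(2 × 25.2°) = 0.7705.
v₀ = √(380 × 9.81 / 0.7705) = √4838 = 69.6 m/s.

69.6 m/s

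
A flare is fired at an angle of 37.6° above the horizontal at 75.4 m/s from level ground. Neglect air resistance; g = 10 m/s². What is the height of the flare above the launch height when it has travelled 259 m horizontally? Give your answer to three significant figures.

105 m

v_x = 75.4 cos 37.6° = 59.74 m/s, v_y0 = 75.4 sin 37.6° = 46.00 m/s.
Time to reach x = 259 m: t = x / v_x = 259 / 59.74 = 4.335 s.
y = v_y0 t − ½ g t² = 46.00×4.335 − 5.000×4.335² = 105 m.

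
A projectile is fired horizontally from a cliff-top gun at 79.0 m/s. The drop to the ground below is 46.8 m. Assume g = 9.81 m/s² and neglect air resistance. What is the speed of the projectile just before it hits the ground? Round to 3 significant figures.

84.6 m/s

Fall time: t = √(2 × 46.8 / 9.81) = 3.089 s.
At impact: v_x = 79.0 m/s (unchanged), v_y = g t = 9.81 × 3.089 = 30.30 m/s.
Speed = √(v_x² + v_y²) = √(6241 + 918.1) = 84.6 m/s.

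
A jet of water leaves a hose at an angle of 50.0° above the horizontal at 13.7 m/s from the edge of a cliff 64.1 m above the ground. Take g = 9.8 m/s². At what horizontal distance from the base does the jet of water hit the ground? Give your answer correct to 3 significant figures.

42.6 m

Components: v_x = 13.7 cos 50.0° = 8.806 m/s, v_y = 13.7 sin 50.0° = 10.49 m/s.
Vertical: 0 = 64.1 + 10.49 t − ½(9.8) t² ⇒ 4.900 t² − 10.49 t − 64.1 = 0.
t = [10.49 + √(110.0 + 1256)] / 9.800 = 4.842 s.
Horizontal: R = v_x · t = 8.806 × 4.842 = 42.6 m.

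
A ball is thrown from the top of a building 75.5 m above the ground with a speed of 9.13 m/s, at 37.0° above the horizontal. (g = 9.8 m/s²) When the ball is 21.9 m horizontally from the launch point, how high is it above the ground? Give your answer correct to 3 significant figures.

47.8 m

v_x = 9.13 cos 37.0° = 7.292 m/s, v_y0 = 9.13 sin 37.0° = 5.495 m/s.
Time to reach x = 21.9 m: t = x / v_x = 21.9 / 7.292 = 3.003 s.
y = 75.5 + v_y0 t − ½ g t² = 75.5 + 5.495×3.003 − 4.900×3.003² = 47.8 m.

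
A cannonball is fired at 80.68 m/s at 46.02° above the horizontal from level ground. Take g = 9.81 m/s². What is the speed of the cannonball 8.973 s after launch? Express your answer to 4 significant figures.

63.54 m/s

v_x = 80.68 cos 46.02° = 56.025 m/s (constant).
v_y(t) = 80.68 sin 46.02° − g t = 58.056 − 9.81 × 8.973 = -29.969 m/s.
Speed = √(v_x² + v_y²) = √(3138.8 + 898.14) = 63.54 m/s.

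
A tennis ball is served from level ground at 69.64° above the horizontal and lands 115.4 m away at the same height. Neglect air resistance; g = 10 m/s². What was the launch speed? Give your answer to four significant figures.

42.06 m/s

On level ground, R = v₀² sin(2θ) / g, so v₀ = √(R g / sin 2θ).
sin(2 × 69.64°) = 0.6524.
v₀ = √(115.4 × 10 / 0.6524) = √1768.9 = 42.06 m/s.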